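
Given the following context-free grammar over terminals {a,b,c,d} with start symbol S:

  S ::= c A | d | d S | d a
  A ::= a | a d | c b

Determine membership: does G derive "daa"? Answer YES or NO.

Convert to CNF:
  S -> T1 S | T1 T0 | T2 A | d
  A -> T0 T1 | T2 T3 | a
  T0 -> a
  T1 -> d
  T2 -> c
  T3 -> b

CYK table (by increasing span):
  cell(0,0) d: {S,T1}  orig:{S}
  cell(1,1) a: {A,T0}  orig:{A}
  cell(2,2) a: {A,T0}  orig:{A}
  cell(0,1) da: {S}
  cell(1,2) aa: ∅
  cell(0,2) daa: ∅

S ∉ T[0,2] ⇒ NO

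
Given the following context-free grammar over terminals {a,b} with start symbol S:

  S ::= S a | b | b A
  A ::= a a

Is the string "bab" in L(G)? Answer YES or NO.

CNF form of G:
  S -> S T0 | T1 A | b
  A -> T0 T0
  T0 -> a
  T1 -> b

CYK fill:
  [0..0]={S,T1}  "b"  orig:{S}
  [1..1]={T0}  "a"  orig:{}
  [2..2]={S,T1}  "b"  orig:{S}
  [0..1]={S}  "ba"
  [1..2]=∅  "ab"
  [0..2]=∅  "bab"

S ∉ T[0,2] ⇒ NO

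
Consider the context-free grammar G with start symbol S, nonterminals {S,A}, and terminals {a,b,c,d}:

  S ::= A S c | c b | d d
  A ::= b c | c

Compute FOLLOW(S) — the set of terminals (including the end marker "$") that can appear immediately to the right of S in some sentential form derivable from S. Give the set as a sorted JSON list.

FIRST sets, iterate to fixpoint:
[1]
  A via A→b c: +{b}
  A via A→c: +{c}
  S via S→A S c: +{b,c}
  S via S→d d: +{d}
  FIRST[S]={b,c,d}  FIRST[A]={b,c}
[2] (no change)
  FIRST[S]={b,c,d}  FIRST[A]={b,c}

Compute FOLLOW by fixpoint:
initialize: $ ∈ FOLLOW(S)
[1]
  S→A S c: FOLLOW(A) ⊇ FIRST(S) = {b,c,d}; new: +{b,c,d}
  S→A S c: FOLLOW(S) ⊇ FIRST(c) = {c}; new: +{c}
  S: {$,c}  A: {b,c,d}
[2] — fixpoint
  S: {$,c}  A: {b,c,d}

FOLLOW(S) = ["$", "c"]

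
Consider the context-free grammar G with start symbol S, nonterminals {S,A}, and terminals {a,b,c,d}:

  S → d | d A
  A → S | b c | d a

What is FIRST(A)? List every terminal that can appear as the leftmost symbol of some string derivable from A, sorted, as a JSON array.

FIRST sets, iterate to fixpoint:
iter 1:
  A via A→b c: +{b}
  A via A→d a: +{d}
  S via S→d: +{d}
  FIRST(S)={d}  FIRST(A)={b,d}
iter 2: (no change)
  FIRST(S)={d}  FIRST(A)={b,d}

FIRST(A) = ["b", "d"]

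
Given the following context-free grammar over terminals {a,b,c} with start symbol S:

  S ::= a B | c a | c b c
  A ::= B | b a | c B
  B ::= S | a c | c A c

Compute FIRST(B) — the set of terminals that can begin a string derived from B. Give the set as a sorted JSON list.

FIRST sets, iterate to fixpoint:
[1]
  A via A→b a: +{b}
  A via A→c B: +{c}
  B via B→a c: +{a}
  B via B→c A c: +{c}
  S via S→a B: +{a}
  S via S→c a: +{c}
  FIRST(S)={a,c}  FIRST(A)={b,c}  FIRST(B)={a,c}
[2]
  A via A→B: +{a}
  FIRST(S)={a,c}  FIRST(A)={a,b,c}  FIRST(B)={a,c}
[3] done
  FIRST(S)={a,c}  FIRST(A)={a,b,c}  FIRST(B)={a,c}

FIRST(B) = ["a", "c"]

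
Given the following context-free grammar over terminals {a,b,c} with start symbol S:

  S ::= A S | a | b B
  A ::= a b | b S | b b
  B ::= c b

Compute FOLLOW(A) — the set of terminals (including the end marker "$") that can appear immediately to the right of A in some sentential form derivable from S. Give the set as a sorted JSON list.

FIRST iteration:
round 1:
  A via A→a b: +{a}
  A via A→b S: +{b}
  B via B→c b: +{c}
  S via S→A S: +{a,b}
  FIRST[S]={a,b}  FIRST[A]={a,b}  FIRST[B]={c}
round 2: (no change)
  FIRST[S]={a,b}  FIRST[A]={a,b}  FIRST[B]={c}

FOLLOW sets:
FOLLOW(S) := {$}
pass 1:
  S→A S: FOLLOW(A) ⊇ FIRST(S) = {a,b}; new: +{a,b}
  S→b B: FOLLOW(B) ⊇ FOLLOW(S) ⊇ {$}; new: +{$}
  S: {$}  A: {a,b}  B: {$}
pass 2:
  A→b S: FOLLOW(S) ⊇ FOLLOW(A) ⊇ {a,b}; new: +{a,b}
  S→b B: FOLLOW(B) ⊇ FOLLOW(S) ⊇ {$,a,b}; new: +{a,b}
  S: {$,a,b}  A: {a,b}  B: {$,a,b}
pass 3: — fixpoint
  S: {$,a,b}  A: {a,b}  B: {$,a,b}

FOLLOW(A) = ["a", "b"]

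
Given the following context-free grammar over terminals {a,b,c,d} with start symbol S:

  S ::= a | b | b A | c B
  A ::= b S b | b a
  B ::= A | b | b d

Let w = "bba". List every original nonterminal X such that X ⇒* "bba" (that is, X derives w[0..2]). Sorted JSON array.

Convert to CNF:
  S -> T0 A | T3 B | a | b
  A -> T0 T1 | T0 X4
  B -> T0 T1 | T0 T2 | T0 X5 | b
  T0 -> b
  T1 -> a
  T2 -> d
  T3 -> c
  X4 -> S T0
  X5 -> S T0

CYK table (by increasing span) — only the sub-triangle for w[0..2]:
  T[0,0] 'b' = {B,S,T0}  orig:{B,S}
  T[1,1] 'b' = {B,S,T0}  orig:{B,S}
  T[2,2] 'a' = {S,T1}  orig:{S}
  T[0,1] 'bb' = {X4,X5}  orig:{}
  T[1,2] 'ba' = {A,B}
  T[0,2] 'bba' = {S}

Original NTs in T[0,2] deriving "bba": ["S"]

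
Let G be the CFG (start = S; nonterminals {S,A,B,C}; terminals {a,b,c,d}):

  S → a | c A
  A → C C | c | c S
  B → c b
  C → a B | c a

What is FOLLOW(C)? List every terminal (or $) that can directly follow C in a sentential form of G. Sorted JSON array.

Compute FIRST by fixpoint:
round 1:
  A via A→c: +{c}
  B via B→c b: +{c}
  C via C→a B: +{a}
  C via C→c a: +{c}
  S via S→a: +{a}
  S via S→c A: +{c}
  FIRST(S)={a,c}  FIRST(A)={c}  FIRST(B)={c}  FIRST(C)={a,c}
round 2:
  A via A→C C: +{a}
  FIRST(S)={a,c}  FIRST(A)={a,c}  FIRST(B)={c}  FIRST(C)={a,c}
round 3: (no change)
  FIRST(S)={a,c}  FIRST(A)={a,c}  FIRST(B)={c}  FIRST(C)={a,c}

Compute FOLLOW by fixpoint:
FOLLOW(S) := {$}
iter 1:
  A→C C: FOLLOW(C) ⊇ FIRST(C) = {a,c}; new: +{a,c}
  C→a B: FOLLOW(B) ⊇ FOLLOW(C) ⊇ {a,c}; new: +{a,c}
  S→c A: FOLLOW(A) ⊇ FOLLOW(S) ⊇ {$}; new: +{$}
  FOLLOW(S)={$}  FOLLOW(A)={$}  FOLLOW(B)={a,c}  FOLLOW(C)={a,c}
iter 2:
  A→C C: FOLLOW(C) ⊇ FOLLOW(A) ⊇ {$}; new: +{$}
  C→a B: FOLLOW(B) ⊇ FOLLOW(C) ⊇ {$,a,c}; new: +{$}
  FOLLOW(S)={$}  FOLLOW(A)={$}  FOLLOW(B)={$,a,c}  FOLLOW(C)={$,a,c}
iter 3: done
  FOLLOW(S)={$}  FOLLOW(A)={$}  FOLLOW(B)={$,a,c}  FOLLOW(C)={$,a,c}

FOLLOW(C) = ["$", "a", "c"]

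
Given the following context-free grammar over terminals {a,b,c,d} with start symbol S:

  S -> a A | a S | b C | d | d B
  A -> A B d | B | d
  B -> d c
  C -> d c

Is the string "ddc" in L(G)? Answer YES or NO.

CNF form of G:
  S -> T0 B | T2 A | T2 S | T3 C | d
  A -> A X4 | T0 T1 | d
  B -> T0 T1
  C -> T0 T1
  T0 -> d
  T1 -> c
  T2 -> a
  T3 -> b
  X4 -> B T0

Fill CYK table bottom-up:
  cell(0,0) d: {A,S,T0}  orig:{A,S}
  cell(1,1) d: {A,S,T0}  orig:{A,S}
  cell(2,2) c: {T1}  orig:{}
  cell(0,1) dd: ∅
  cell(1,2) dc: {A,B,C}
  cell(0,2) ddc: {S}

S ∈ T[0,2] ⇒ YES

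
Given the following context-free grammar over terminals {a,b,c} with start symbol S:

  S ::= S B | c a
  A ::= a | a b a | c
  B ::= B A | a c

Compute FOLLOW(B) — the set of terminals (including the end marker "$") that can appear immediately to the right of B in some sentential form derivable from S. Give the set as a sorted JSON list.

FIRST iteration:
round 1:
  A via A→a: +{a}
  A via A→c: +{c}
  B via B→a c: +{a}
  S via S→c a: +{c}
  FIRST(S)={c}  FIRST(A)={a,c}  FIRST(B)={a}
round 2: (no change)
  FIRST(S)={c}  FIRST(A)={a,c}  FIRST(B)={a}

FOLLOW iteration:
FOLLOW(S) := {$}
iter 1:
  B→B A: FOLLOW(B) ⊇ FIRST(A) = {a,c}; new: +{a,c}
  B→B A: FOLLOW(A) ⊇ FOLLOW(B) ⊇ {a,c}; new: +{a,c}
  S→S B: FOLLOW(S) ⊇ FIRST(B) = {a}; new: +{a}
  S→S B: FOLLOW(B) ⊇ FOLLOW(S) ⊇ {$,a}; new: +{$}
  S: {$,a}  A: {a,c}  B: {$,a,c}
iter 2:
  B→B A: FOLLOW(A) ⊇ FOLLOW(B) ⊇ {$,a,c}; new: +{$}
  S: {$,a}  A: {$,a,c}  B: {$,a,c}
iter 3: (stable)
  S: {$,a}  A: {$,a,c}  B: {$,a,c}

FOLLOW(B) = ["$", "a", "c"]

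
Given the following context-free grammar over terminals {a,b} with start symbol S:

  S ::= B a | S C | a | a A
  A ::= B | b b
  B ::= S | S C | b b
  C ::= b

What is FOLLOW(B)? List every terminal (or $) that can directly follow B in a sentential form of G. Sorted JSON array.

FIRST iteration:
iter 1:
  A via A→b b: +{b}
  B via B→b b: +{b}
  C via C→b: +{b}
  S via S→B a: +{b}
  S via S→a: +{a}
  FIRST[S]={a,b}  FIRST[A]={b}  FIRST[B]={b}  FIRST[C]={b}
iter 2:
  B via B→S: +{a}
  FIRST[S]={a,b}  FIRST[A]={b}  FIRST[B]={a,b}  FIRST[C]={b}
iter 3:
  A via A→B: +{a}
  FIRST[S]={a,b}  FIRST[A]={a,b}  FIRST[B]={a,b}  FIRST[C]={b}
iter 4: (no change)
  FIRST[S]={a,b}  FIRST[A]={a,b}  FIRST[B]={a,b}  FIRST[C]={b}

FOLLOW sets:
seed FOLLOW(S) with $
[1]
  B→S C: FOLLOW(S) ⊇ FIRST(C) = {b}; new: +{b}
  S→B a: FOLLOW(B) ⊇ FIRST(a) = {a}; new: +{a}
  S→S C: FOLLOW(C) ⊇ FOLLOW(S) ⊇ {$,b}; new: +{$,b}
  S→a A: FOLLOW(A) ⊇ FOLLOW(S) ⊇ {$,b}; new: +{$,b}
  S: {$,b}  A: {$,b}  B: {a}  C: {$,b}
[2]
  A→B: FOLLOW(B) ⊇ FOLLOW(A) ⊇ {$,b}; new: +{$,b}
  B→S: FOLLOW(S) ⊇ FOLLOW(B) ⊇ {$,a,b}; new: +{a}
  B→S C: FOLLOW(C) ⊇ FOLLOW(B) ⊇ {$,a,b}; new: +{a}
  S→a A: FOLLOW(A) ⊇ FOLLOW(S) ⊇ {$,a,b}; new: +{a}
  S: {$,a,b}  A: {$,a,b}  B: {$,a,b}  C: {$,a,b}
[3] (stable)
  S: {$,a,b}  A: {$,a,b}  B: {$,a,b}  C: {$,a,b}

FOLLOW(B) = ["$", "a", "b"]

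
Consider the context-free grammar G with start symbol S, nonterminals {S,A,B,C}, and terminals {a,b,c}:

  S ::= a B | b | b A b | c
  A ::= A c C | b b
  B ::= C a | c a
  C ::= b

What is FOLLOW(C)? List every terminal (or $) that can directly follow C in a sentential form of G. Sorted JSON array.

FIRST iteration:
[1]
  A via A→b b: +{b}
  B via B→c a: +{c}
  C via C→b: +{b}
  S via S→a B: +{a}
  S via S→b: +{b}
  S via S→c: +{c}
  FIRST(S)={a,b,c}  FIRST(A)={b}  FIRST(B)={c}  FIRST(C)={b}
[2]
  B via B→C a: +{b}
  FIRST(S)={a,b,c}  FIRST(A)={b}  FIRST(B)={b,c}  FIRST(C)={b}
[3] done
  FIRST(S)={a,b,c}  FIRST(A)={b}  FIRST(B)={b,c}  FIRST(C)={b}

FOLLOW iteration:
initialize: $ ∈ FOLLOW(S)
[1]
  A→A c C: FOLLOW(A) ⊇ FIRST(c) = {c}; new: +{c}
  A→A c C: FOLLOW(C) ⊇ FOLLOW(A) ⊇ {c}; new: +{c}
  B→C a: FOLLOW(C) ⊇ FIRST(a) = {a}; new: +{a}
  S→a B: FOLLOW(B) ⊇ FOLLOW(S) ⊇ {$}; new: +{$}
  S→b A b: FOLLOW(A) ⊇ FIRST(b) = {b}; new: +{b}
  FOLLOW[S]={$}  FOLLOW[A]={b,c}  FOLLOW[B]={$}  FOLLOW[C]={a,c}
[2]
  A→A c C: FOLLOW(C) ⊇ FOLLOW(A) ⊇ {b,c}; new: +{b}
  FOLLOW[S]={$}  FOLLOW[A]={b,c}  FOLLOW[B]={$}  FOLLOW[C]={a,b,c}
[3] (stable)
  FOLLOW[S]={$}  FOLLOW[A]={b,c}  FOLLOW[B]={$}  FOLLOW[C]={a,b,c}

FOLLOW(C) = ["a", "b", "c"]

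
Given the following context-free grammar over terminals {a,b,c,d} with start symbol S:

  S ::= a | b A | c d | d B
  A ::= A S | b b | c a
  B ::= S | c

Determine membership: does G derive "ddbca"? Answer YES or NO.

CNF form of G:
  S -> T0 A | T1 T3 | T3 B | a
  A -> A S | T0 T0 | T1 T2
  B -> T0 A | T1 T3 | T3 B | a | c
  T0 -> b
  T1 -> c
  T2 -> a
  T3 -> d

Fill CYK table bottom-up:
  T[0,0] 'd' = {T3}  orig:{}
  T[1,1] 'd' = {T3}  orig:{}
  T[2,2] 'b' = {T0}  orig:{}
  T[3,3] 'c' = {B,T1}  orig:{B}
  T[4,4] 'a' = {B,S,T2}  orig:{B,S}
  T[0,1] 'dd' = ∅
  T[1,2] 'db' = ∅
  T[2,3] 'bc' = ∅
  T[3,4] 'ca' = {A}
  T[0,2] 'ddb' = ∅
  T[1,3] 'dbc' = ∅
  T[2,4] 'bca' = {B,S}
  T[0,3] 'ddbc' = ∅
  T[1,4] 'dbca' = {B,S}
  T[0,4] 'ddbca' = {B,S}

S ∈ T[0,4] ⇒ YES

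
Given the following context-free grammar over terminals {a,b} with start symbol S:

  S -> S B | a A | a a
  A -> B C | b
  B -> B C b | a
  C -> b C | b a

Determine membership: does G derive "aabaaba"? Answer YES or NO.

Convert to CNF:
  S -> S B | T1 A | T1 T1
  A -> B C | b
  B -> B X2 | a
  C -> T0 C | T0 T1
  T0 -> b
  T1 -> a
  X2 -> C T0

Fill CYK table bottom-up:
  cell(0,0) a: {B,T1}  orig:{B}
  cell(1,1) a: {B,T1}  orig:{B}
  cell(2,2) b: {A,T0}  orig:{A}
  cell(3,3) a: {B,T1}  orig:{B}
  cell(4,4) a: {B,T1}  orig:{B}
  cell(5,5) b: {A,T0}  orig:{A}
  cell(6,6) a: {B,T1}  orig:{B}
  cell(0,1) aa: {S}
  cell(1,2) ab: {S}
  cell(2,3) ba: {C}
  cell(3,4) aa: {S}
  cell(4,5) ab: {S}
  cell(5,6) ba: {C}
  cell(0,2) aab: ∅
  cell(1,3) aba: {A,S}
  cell(2,4) baa: ∅
  cell(3,5) aab: ∅
  cell(4,6) aba: {A,S}
  cell(0,3) aaba: {S}
  cell(1,4) abaa: {S}
  cell(2,5) baab: ∅
  cell(3,6) aaba: {S}
  cell(0,4) aabaa: {S}
  cell(1,5) abaab: ∅
  cell(2,6) baaba: ∅
  cell(0,5) aabaab: ∅
  cell(1,6) abaaba: ∅
  cell(0,6) aabaaba: ∅

S ∉ T[0,6] ⇒ NO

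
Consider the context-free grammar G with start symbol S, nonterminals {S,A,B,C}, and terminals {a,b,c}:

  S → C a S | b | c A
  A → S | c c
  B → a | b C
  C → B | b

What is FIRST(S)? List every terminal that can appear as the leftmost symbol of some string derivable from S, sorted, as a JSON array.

Compute FIRST by fixpoint:
iter 1:
  A via A→c c: +{c}
  B via B→a: +{a}
  B via B→b C: +{b}
  C via C→B: +{a,b}
  S via S→C a S: +{a,b}
  S via S→c A: +{c}
  FIRST[S]={a,b,c}  FIRST[A]={c}  FIRST[B]={a,b}  FIRST[C]={a,b}
iter 2:
  A via A→S: +{a,b}
  FIRST[S]={a,b,c}  FIRST[A]={a,b,c}  FIRST[B]={a,b}  FIRST[C]={a,b}
iter 3: done
  FIRST[S]={a,b,c}  FIRST[A]={a,b,c}  FIRST[B]={a,b}  FIRST[C]={a,b}

FIRST(S) = ["a", "b", "c"]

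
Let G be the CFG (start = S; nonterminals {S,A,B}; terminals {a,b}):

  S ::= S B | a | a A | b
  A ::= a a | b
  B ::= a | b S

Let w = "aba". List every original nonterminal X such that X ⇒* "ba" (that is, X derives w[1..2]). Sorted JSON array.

Convert to CNF:
  S -> S B | T0 A | a | b
  A -> T0 T0 | b
  B -> T1 S | a
  T0 -> a
  T1 -> b

Fill CYK table bottom-up, restricted to cells inside w[1..2]:
  T[1,1] 'b' = {A,S,T1}  orig:{A,S}
  T[2,2] 'a' = {B,S,T0}  orig:{B,S}
  T[1,2] 'ba' = {B,S}

Original NTs in T[1,2] deriving "ba": ["B", "S"]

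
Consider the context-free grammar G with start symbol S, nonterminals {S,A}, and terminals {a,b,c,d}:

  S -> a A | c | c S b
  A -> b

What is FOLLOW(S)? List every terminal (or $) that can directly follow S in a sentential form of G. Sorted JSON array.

FIRST iteration:
[1]
  A via A→b: +{b}
  S via S→a A: +{a}
  S via S→c: +{c}
  FIRST[S]={a,c}  FIRST[A]={b}
[2] done
  FIRST[S]={a,c}  FIRST[A]={b}

FOLLOW iteration:
initialize: $ ∈ FOLLOW(S)
iter 1:
  S→a A: FOLLOW(A) ⊇ FOLLOW(S) ⊇ {$}; new: +{$}
  S→c S b: FOLLOW(S) ⊇ FIRST(b) = {b}; new: +{b}
  FOLLOW(S)={$,b}  FOLLOW(A)={$}
iter 2:
  S→a A: FOLLOW(A) ⊇ FOLLOW(S) ⊇ {$,b}; new: +{b}
  FOLLOW(S)={$,b}  FOLLOW(A)={$,b}
iter 3: done
  FOLLOW(S)={$,b}  FOLLOW(A)={$,b}

FOLLOW(S) = ["$", "b"]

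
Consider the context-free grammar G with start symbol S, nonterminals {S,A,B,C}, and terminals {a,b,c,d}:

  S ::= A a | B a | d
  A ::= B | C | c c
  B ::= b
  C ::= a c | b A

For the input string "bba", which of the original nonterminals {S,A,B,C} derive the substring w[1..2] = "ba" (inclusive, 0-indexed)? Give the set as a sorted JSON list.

Convert to CNF:
  S -> A T0 | B T0 | d
  A -> T0 T1 | T1 T1 | T2 A | b
  B -> b
  C -> T0 T1 | T2 A
  T0 -> a
  T1 -> c
  T2 -> b

Fill CYK table bottom-up — only the sub-triangle for w[1..2]:
  T[1,1] 'b' = {A,B,T2}  orig:{A,B}
  T[2,2] 'a' = {T0}  orig:{}
  T[1,2] 'ba' = {S}

Original NTs in T[1,2] deriving "ba": ["S"]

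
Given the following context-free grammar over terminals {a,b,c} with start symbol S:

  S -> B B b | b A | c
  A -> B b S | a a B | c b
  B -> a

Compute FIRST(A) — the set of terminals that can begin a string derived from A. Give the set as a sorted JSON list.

FIRST sets, iterate to fixpoint:
round 1:
  A via A→a a B: +{a}
  A via A→c b: +{c}
  B via B→a: +{a}
  S via S→B B b: +{a}
  S via S→b A: +{b}
  S via S→c: +{c}
  FIRST[S]={a,b,c}  FIRST[A]={a,c}  FIRST[B]={a}
round 2: done
  FIRST[S]={a,b,c}  FIRST[A]={a,c}  FIRST[B]={a}

FIRST(A) = ["a", "c"]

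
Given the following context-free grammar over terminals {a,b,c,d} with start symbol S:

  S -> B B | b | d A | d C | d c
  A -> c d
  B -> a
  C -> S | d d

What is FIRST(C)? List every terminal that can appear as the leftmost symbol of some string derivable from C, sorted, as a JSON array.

Compute FIRST by fixpoint:
pass 1:
  A via A→c d: +{c}
  B via B→a: +{a}
  C via C→d d: +{d}
  S via S→B B: +{a}
  S via S→b: +{b}
  S via S→d A: +{d}
  FIRST[S]={a,b,d}  FIRST[A]={c}  FIRST[B]={a}  FIRST[C]={d}
pass 2:
  C via C→S: +{a,b}
  FIRST[S]={a,b,d}  FIRST[A]={c}  FIRST[B]={a}  FIRST[C]={a,b,d}
pass 3: — fixpoint
  FIRST[S]={a,b,d}  FIRST[A]={c}  FIRST[B]={a}  FIRST[C]={a,b,d}

FIRST(C) = ["a", "b", "d"]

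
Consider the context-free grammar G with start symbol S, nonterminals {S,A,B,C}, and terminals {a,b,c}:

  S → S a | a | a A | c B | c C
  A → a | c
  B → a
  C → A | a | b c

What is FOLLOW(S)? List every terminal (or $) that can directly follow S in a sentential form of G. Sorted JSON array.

FIRST iteration:
pass 1:
  A via A→a: +{a}
  A via A→c: +{c}
  B via B→a: +{a}
  C via C→A: +{a,c}
  C via C→b c: +{b}
  S via S→a: +{a}
  S via S→c B: +{c}
  S: {a,c}  A: {a,c}  B: {a}  C: {a,b,c}
pass 2: done
  S: {a,c}  A: {a,c}  B: {a}  C: {a,b,c}

FOLLOW sets:
seed FOLLOW(S) with $
[1]
  S→S a: FOLLOW(S) ⊇ FIRST(a) = {a}; new: +{a}
  S→a A: FOLLOW(A) ⊇ FOLLOW(S) ⊇ {$,a}; new: +{$,a}
  S→c B: FOLLOW(B) ⊇ FOLLOW(S) ⊇ {$,a}; new: +{$,a}
  S→c C: FOLLOW(C) ⊇ FOLLOW(S) ⊇ {$,a}; new: +{$,a}
  FOLLOW(S)={$,a}  FOLLOW(A)={$,a}  FOLLOW(B)={$,a}  FOLLOW(C)={$,a}
[2] done
  FOLLOW(S)={$,a}  FOLLOW(A)={$,a}  FOLLOW(B)={$,a}  FOLLOW(C)={$,a}

FOLLOW(S) = ["$", "a"]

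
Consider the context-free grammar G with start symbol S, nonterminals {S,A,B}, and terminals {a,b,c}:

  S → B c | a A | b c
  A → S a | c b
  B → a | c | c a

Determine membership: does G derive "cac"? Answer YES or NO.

CNF form of G:
  S -> B T1 | T0 A | T2 T1
  A -> S T0 | T1 T2
  B -> T1 T0 | a | c
  T0 -> a
  T1 -> c
  T2 -> b

Fill CYK table bottom-up:
  T[0,0] 'c' = {B,T1}  orig:{B}
  T[1,1] 'a' = {B,T0}  orig:{B}
  T[2,2] 'c' = {B,T1}  orig:{B}
  T[0,1] 'ca' = {B}
  T[1,2] 'ac' = {S}
  T[0,2] 'cac' = {S}

S ∈ T[0,2] ⇒ YES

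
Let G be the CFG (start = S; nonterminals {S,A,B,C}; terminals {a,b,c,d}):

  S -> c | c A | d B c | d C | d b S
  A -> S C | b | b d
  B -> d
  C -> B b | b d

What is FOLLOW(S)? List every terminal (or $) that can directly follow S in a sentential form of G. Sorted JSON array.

FIRST sets, iterate to fixpoint:
[1]
  A via A→b: +{b}
  B via B→d: +{d}
  C via C→B b: +{d}
  C via C→b d: +{b}
  S via S→c: +{c}
  S via S→d B c: +{d}
  S: {c,d}  A: {b}  B: {d}  C: {b,d}
[2]
  A via A→S C: +{c,d}
  S: {c,d}  A: {b,c,d}  B: {d}  C: {b,d}
[3] (no change)
  S: {c,d}  A: {b,c,d}  B: {d}  C: {b,d}

FOLLOW iteration:
FOLLOW(S) := {$}
round 1:
  A→S C: FOLLOW(S) ⊇ FIRST(C) = {b,d}; new: +{b,d}
  C→B b: FOLLOW(B) ⊇ FIRST(b) = {b}; new: +{b}
  S→c A: FOLLOW(A) ⊇ FOLLOW(S) ⊇ {$,b,d}; new: +{$,b,d}
  S→d B c: FOLLOW(B) ⊇ FIRST(c) = {c}; new: +{c}
  S→d C: FOLLOW(C) ⊇ FOLLOW(S) ⊇ {$,b,d}; new: +{$,b,d}
  S: {$,b,d}  A: {$,b,d}  B: {b,c}  C: {$,b,d}
round 2: (no change)
  S: {$,b,d}  A: {$,b,d}  B: {b,c}  C: {$,b,d}

FOLLOW(S) = ["$", "b", "d"]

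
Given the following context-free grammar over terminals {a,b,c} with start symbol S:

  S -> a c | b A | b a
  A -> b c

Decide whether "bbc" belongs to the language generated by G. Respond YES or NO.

CNF form of G:
  S -> T0 A | T0 T2 | T2 T1
  A -> T0 T1
  T0 -> b
  T1 -> c
  T2 -> a

Fill CYK table bottom-up:
  [0..0]={T0}  "b"  orig:{}
  [1..1]={T0}  "b"  orig:{}
  [2..2]={T1}  "c"  orig:{}
  [0..1]=∅  "bb"
  [1..2]={A}  "bc"
  [0..2]={S}  "bbc"

S ∈ T[0,2] ⇒ YES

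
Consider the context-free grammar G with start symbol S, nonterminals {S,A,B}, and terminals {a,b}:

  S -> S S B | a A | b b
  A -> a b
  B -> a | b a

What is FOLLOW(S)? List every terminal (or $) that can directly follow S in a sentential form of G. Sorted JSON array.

FIRST iteration:
[1]
  A via A→a b: +{a}
  B via B→a: +{a}
  B via B→b a: +{b}
  S via S→a A: +{a}
  S via S→b b: +{b}
  FIRST[S]={a,b}  FIRST[A]={a}  FIRST[B]={a,b}
[2] — fixpoint
  FIRST[S]={a,b}  FIRST[A]={a}  FIRST[B]={a,b}

FOLLOW iteration:
FOLLOW(S) := {$}
round 1:
  S→S S B: FOLLOW(S) ⊇ FIRST(S) = {a,b}; new: +{a,b}
  S→S S B: FOLLOW(B) ⊇ FOLLOW(S) ⊇ {$,a,b}; new: +{$,a,b}
  S→a A: FOLLOW(A) ⊇ FOLLOW(S) ⊇ {$,a,b}; new: +{$,a,b}
  FOLLOW(S)={$,a,b}  FOLLOW(A)={$,a,b}  FOLLOW(B)={$,a,b}
round 2: — fixpoint
  FOLLOW(S)={$,a,b}  FOLLOW(A)={$,a,b}  FOLLOW(B)={$,a,b}

FOLLOW(S) = ["$", "a", "b"]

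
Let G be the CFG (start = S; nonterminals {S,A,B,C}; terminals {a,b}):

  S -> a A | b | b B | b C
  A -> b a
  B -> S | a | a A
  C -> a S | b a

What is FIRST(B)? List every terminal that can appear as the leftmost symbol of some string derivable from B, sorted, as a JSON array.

FIRST iteration:
[1]
  A via A→b a: +{b}
  B via B→a: +{a}
  C via C→a S: +{a}
  C via C→b a: +{b}
  S via S→a A: +{a}
  S via S→b: +{b}
  FIRST[S]={a,b}  FIRST[A]={b}  FIRST[B]={a}  FIRST[C]={a,b}
[2]
  B via B→S: +{b}
  FIRST[S]={a,b}  FIRST[A]={b}  FIRST[B]={a,b}  FIRST[C]={a,b}
[3] — fixpoint
  FIRST[S]={a,b}  FIRST[A]={b}  FIRST[B]={a,b}  FIRST[C]={a,b}

FIRST(B) = ["a", "b"]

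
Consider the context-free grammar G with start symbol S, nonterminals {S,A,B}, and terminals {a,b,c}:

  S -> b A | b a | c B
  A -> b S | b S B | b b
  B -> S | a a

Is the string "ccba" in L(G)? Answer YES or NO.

Convert to CNF:
  S -> T0 A | T0 T1 | T2 B
  A -> T0 S | T0 T0 | T0 X3
  B -> T0 A | T0 T1 | T1 T1 | T2 B
  T0 -> b
  T1 -> a
  T2 -> c
  X3 -> S B

CYK table (by increasing span):
  [0..0]={T2}  "c"  orig:{}
  [1..1]={T2}  "c"  orig:{}
  [2..2]={T0}  "b"  orig:{}
  [3..3]={T1}  "a"  orig:{}
  [0..1]=∅  "cc"
  [1..2]=∅  "cb"
  [2..3]={B,S}  "ba"
  [0..2]=∅  "ccb"
  [1..3]={B,S}  "cba"
  [0..3]={B,S}  "ccba"

S ∈ T[0,3] ⇒ YES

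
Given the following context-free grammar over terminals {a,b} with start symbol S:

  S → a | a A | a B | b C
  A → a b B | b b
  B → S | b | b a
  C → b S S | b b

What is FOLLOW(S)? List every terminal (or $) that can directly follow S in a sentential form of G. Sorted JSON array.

Compute FIRST by fixpoint:
iter 1:
  A via A→a b B: +{a}
  A via A→b b: +{b}
  B via B→b: +{b}
  C via C→b S S: +{b}
  S via S→a: +{a}
  S via S→b C: +{b}
  S: {a,b}  A: {a,b}  B: {b}  C: {b}
iter 2:
  B via B→S: +{a}
  S: {a,b}  A: {a,b}  B: {a,b}  C: {b}
iter 3: (no change)
  S: {a,b}  A: {a,b}  B: {a,b}  C: {b}

Compute FOLLOW by fixpoint:
FOLLOW(S) := {$}
round 1:
  C→b S S: FOLLOW(S) ⊇ FIRST(S) = {a,b}; new: +{a,b}
  S→a A: FOLLOW(A) ⊇ FOLLOW(S) ⊇ {$,a,b}; new: +{$,a,b}
  S→a B: FOLLOW(B) ⊇ FOLLOW(S) ⊇ {$,a,b}; new: +{$,a,b}
  S→b C: FOLLOW(C) ⊇ FOLLOW(S) ⊇ {$,a,b}; new: +{$,a,b}
  FOLLOW(S)={$,a,b}  FOLLOW(A)={$,a,b}  FOLLOW(B)={$,a,b}  FOLLOW(C)={$,a,b}
round 2: (no change)
  FOLLOW(S)={$,a,b}  FOLLOW(A)={$,a,b}  FOLLOW(B)={$,a,b}  FOLLOW(C)={$,a,b}

FOLLOW(S) = ["$", "a", "b"]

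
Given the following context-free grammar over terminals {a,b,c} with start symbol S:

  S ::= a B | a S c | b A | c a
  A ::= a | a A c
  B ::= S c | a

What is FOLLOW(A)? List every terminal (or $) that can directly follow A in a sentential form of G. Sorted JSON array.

FIRST sets, iterate to fixpoint:
pass 1:
  A via A→a: +{a}
  B via B→a: +{a}
  S via S→a B: +{a}
  S via S→b A: +{b}
  S via S→c a: +{c}
  FIRST(S)={a,b,c}  FIRST(A)={a}  FIRST(B)={a}
pass 2:
  B via B→S c: +{b,c}
  FIRST(S)={a,b,c}  FIRST(A)={a}  FIRST(B)={a,b,c}
pass 3: (no change)
  FIRST(S)={a,b,c}  FIRST(A)={a}  FIRST(B)={a,b,c}

Compute FOLLOW by fixpoint:
FOLLOW(S) := {$}
[1]
  A→a A c: FOLLOW(A) ⊇ FIRST(c) = {c}; new: +{c}
  B→S c: FOLLOW(S) ⊇ FIRST(c) = {c}; new: +{c}
  S→a B: FOLLOW(B) ⊇ FOLLOW(S) ⊇ {$,c}; new: +{$,c}
  S→b A: FOLLOW(A) ⊇ FOLLOW(S) ⊇ {$,c}; new: +{$}
  FOLLOW(S)={$,c}  FOLLOW(A)={$,c}  FOLLOW(B)={$,c}
[2] (stable)
  FOLLOW(S)={$,c}  FOLLOW(A)={$,c}  FOLLOW(B)={$,c}

FOLLOW(A) = ["$", "c"]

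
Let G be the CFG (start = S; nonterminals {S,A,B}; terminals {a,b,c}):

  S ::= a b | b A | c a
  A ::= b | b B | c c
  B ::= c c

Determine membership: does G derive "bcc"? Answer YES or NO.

Convert to CNF:
  S -> T0 A | T1 T2 | T2 T0
  A -> T0 B | T1 T1 | b
  B -> T1 T1
  T0 -> b
  T1 -> c
  T2 -> a

CYK table (by increasing span):
  T[0,0] 'b' = {A,T0}  orig:{A}
  T[1,1] 'c' = {T1}  orig:{}
  T[2,2] 'c' = {T1}  orig:{}
  T[0,1] 'bc' = ∅
  T[1,2] 'cc' = {A,B}
  T[0,2] 'bcc' = {A,S}

S ∈ T[0,2] ⇒ YES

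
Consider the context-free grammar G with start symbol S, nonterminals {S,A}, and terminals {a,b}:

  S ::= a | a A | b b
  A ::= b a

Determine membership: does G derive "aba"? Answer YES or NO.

Convert to CNF:
  S -> T0 T0 | T1 A | a
  A -> T0 T1
  T0 -> b
  T1 -> a

Fill CYK table bottom-up:
  [0..0]={S,T1}  "a"  orig:{S}
  [1..1]={T0}  "b"  orig:{}
  [2..2]={S,T1}  "a"  orig:{S}
  [0..1]=∅  "ab"
  [1..2]={A}  "ba"
  [0..2]={S}  "aba"

S ∈ T[0,2] ⇒ YES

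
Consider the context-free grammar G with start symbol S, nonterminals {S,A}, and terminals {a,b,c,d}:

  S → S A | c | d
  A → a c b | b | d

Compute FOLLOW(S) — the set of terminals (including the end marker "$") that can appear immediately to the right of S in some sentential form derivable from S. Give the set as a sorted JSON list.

Compute FIRST by fixpoint:
[1]
  A via A→a c b: +{a}
  A via A→b: +{b}
  A via A→d: +{d}
  S via S→c: +{c}
  S via S→d: +{d}
  FIRST(S)={c,d}  FIRST(A)={a,b,d}
[2] (stable)
  FIRST(S)={c,d}  FIRST(A)={a,b,d}

FOLLOW sets:
seed FOLLOW(S) with $
iter 1:
  S→S A: FOLLOW(S) ⊇ FIRST(A) = {a,b,d}; new: +{a,b,d}
  S→S A: FOLLOW(A) ⊇ FOLLOW(S) ⊇ {$,a,b,d}; new: +{$,a,b,d}
  FOLLOW[S]={$,a,b,d}  FOLLOW[A]={$,a,b,d}
iter 2: (stable)
  FOLLOW[S]={$,a,b,d}  FOLLOW[A]={$,a,b,d}

FOLLOW(S) = ["$", "a", "b", "d"]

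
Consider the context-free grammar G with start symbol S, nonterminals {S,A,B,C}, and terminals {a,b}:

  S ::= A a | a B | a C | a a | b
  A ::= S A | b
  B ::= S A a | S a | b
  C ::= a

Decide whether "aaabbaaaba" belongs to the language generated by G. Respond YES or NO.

Convert to CNF:
  S -> A T0 | T0 B | T0 C | T0 T0 | b
  A -> S A | b
  B -> S T0 | S X1 | b
  C -> a
  T0 -> a
  X1 -> A T0

CYK fill:
  T[0,0] 'a' = {C,T0}  orig:{C}
  T[1,1] 'a' = {C,T0}  orig:{C}
  T[2,2] 'a' = {C,T0}  orig:{C}
  T[3,3] 'b' = {A,B,S}
  T[4,4] 'b' = {A,B,S}
  T[5,5] 'a' = {C,T0}  orig:{C}
  T[6,6] 'a' = {C,T0}  orig:{C}
  T[7,7] 'a' = {C,T0}  orig:{C}
  T[8,8] 'b' = {A,B,S}
  T[9,9] 'a' = {C,T0}  orig:{C}
  T[0,1] 'aa' = {S}
  T[1,2] 'aa' = {S}
  T[2,3] 'ab' = {S}
  T[3,4] 'bb' = {A}
  T[4,5] 'ba' = {B,S,X1}  orig:{B,S}
  T[5,6] 'aa' = {S}
  T[6,7] 'aa' = {S}
  T[7,8] 'ab' = {S}
  T[8,9] 'ba' = {B,S,X1}  orig:{B,S}
  T[0,2] 'aaa' = {B}
  T[1,3] 'aab' = {A}
  T[2,4] 'abb' = {A}
  T[3,5] 'bba' = {B,S,X1}  orig:{B,S}
  T[4,6] 'baa' = {B}
  T[5,7] 'aaa' = {B}
  T[6,8] 'aab' = {A}
  T[7,9] 'aba' = {B,S}
  T[0,3] 'aaab' = ∅
  T[1,4] 'aabb' = {A}
  T[2,5] 'abba' = {B,S,X1}  orig:{B,S}
  T[3,6] 'bbaa' = {B}
  T[4,7] 'baaa' = ∅
  T[5,8] 'aaab' = ∅
  T[6,9] 'aaba' = {B,S,X1}  orig:{B,S}
  T[0,4] 'aaabb' = {A}
  T[1,5] 'aabba' = {B,S,X1}  orig:{B,S}
  T[2,6] 'abbaa' = {B,S}
  T[3,7] 'bbaaa' = ∅
  T[4,8] 'baaab' = {A}
  T[5,9] 'aaaba' = {S}
  T[0,5] 'aaabba' = {B,S,X1}  orig:{B,S}
  T[1,6] 'aabbaa' = {B,S}
  T[2,7] 'abbaaa' = {B}
  T[3,8] 'bbaaab' = {A}
  T[4,9] 'baaaba' = {B,S,X1}  orig:{B,S}
  T[0,6] 'aaabbaa' = {B,S}
  T[1,7] 'aabbaaa' = {B,S}
  T[2,8] 'abbaaab' = {A}
  T[3,9] 'bbaaaba' = {B,S,X1}  orig:{B,S}
  T[0,7] 'aaabbaaa' = {B,S}
  T[1,8] 'aabbaaab' = {A}
  T[2,9] 'abbaaaba' = {B,S,X1}  orig:{B,S}
  T[0,8] 'aaabbaaab' = {A}
  T[1,9] 'aabbaaaba' = {B,S,X1}  orig:{B,S}
  T[0,9] 'aaabbaaaba' = {B,S,X1}  orig:{B,S}

S ∈ T[0,9] ⇒ YES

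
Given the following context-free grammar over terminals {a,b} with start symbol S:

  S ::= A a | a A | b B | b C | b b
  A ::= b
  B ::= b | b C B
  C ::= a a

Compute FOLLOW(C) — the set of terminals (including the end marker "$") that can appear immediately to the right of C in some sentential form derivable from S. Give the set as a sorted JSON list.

FIRST iteration:
[1]
  A via A→b: +{b}
  B via B→b: +{b}
  C via C→a a: +{a}
  S via S→A a: +{b}
  S via S→a A: +{a}
  FIRST(S)={a,b}  FIRST(A)={b}  FIRST(B)={b}  FIRST(C)={a}
[2] (no change)
  FIRST(S)={a,b}  FIRST(A)={b}  FIRST(B)={b}  FIRST(C)={a}

Compute FOLLOW by fixpoint:
seed FOLLOW(S) with $
iter 1:
  B→b C B: FOLLOW(C) ⊇ FIRST(B) = {b}; new: +{b}
  S→A a: FOLLOW(A) ⊇ FIRST(a) = {a}; new: +{a}
  S→a A: FOLLOW(A) ⊇ FOLLOW(S) ⊇ {$}; new: +{$}
  S→b B: FOLLOW(B) ⊇ FOLLOW(S) ⊇ {$}; new: +{$}
  S→b C: FOLLOW(C) ⊇ FOLLOW(S) ⊇ {$}; new: +{$}
  S: {$}  A: {$,a}  B: {$}  C: {$,b}
iter 2: (stable)
  S: {$}  A: {$,a}  B: {$}  C: {$,b}

FOLLOW(C) = ["$", "b"]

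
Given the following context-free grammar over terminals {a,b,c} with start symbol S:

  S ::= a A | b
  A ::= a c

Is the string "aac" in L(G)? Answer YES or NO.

CNF form of G:
  S -> T0 A | b
  A -> T0 T1
  T0 -> a
  T1 -> c

CYK fill:
  [0..0]={T0}  "a"  orig:{}
  [1..1]={T0}  "a"  orig:{}
  [2..2]={T1}  "c"  orig:{}
  [0..1]=∅  "aa"
  [1..2]={A}  "ac"
  [0..2]={S}  "aac"

S ∈ T[0,2] ⇒ YES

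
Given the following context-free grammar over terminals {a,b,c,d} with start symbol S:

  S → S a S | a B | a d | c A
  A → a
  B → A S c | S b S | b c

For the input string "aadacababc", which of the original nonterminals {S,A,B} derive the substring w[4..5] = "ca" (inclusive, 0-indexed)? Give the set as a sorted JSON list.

CNF form of G:
  S -> S X6 | T0 A | T2 B | T2 T3
  A -> a
  B -> A X4 | S X5 | T1 T0
  T0 -> c
  T1 -> b
  T2 -> a
  T3 -> d
  X4 -> S T0
  X5 -> T1 S
  X6 -> T2 S

Fill CYK table bottom-up — only the sub-triangle for w[4..5]:
  [4..4]={T0}  "c"  orig:{}
  [5..5]={A,T2}  "a"  orig:{A}
  [4..5]={S}  "ca"

Original NTs in T[4,5] deriving "ca": ["S"]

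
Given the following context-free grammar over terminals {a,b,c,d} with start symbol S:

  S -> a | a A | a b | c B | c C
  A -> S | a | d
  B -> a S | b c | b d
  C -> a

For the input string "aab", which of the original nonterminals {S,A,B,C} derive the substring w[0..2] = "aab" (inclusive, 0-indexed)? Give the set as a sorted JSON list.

Convert to CNF:
  S -> T0 A | T0 T1 | T2 B | T2 C | a
  A -> T0 A | T0 T1 | T2 B | T2 C | a | d
  B -> T0 S | T1 T2 | T1 T3
  C -> a
  T0 -> a
  T1 -> b
  T2 -> c
  T3 -> d

CYK table (by increasing span) — only the sub-triangle for w[0..2]:
  T[0,0] 'a' = {A,C,S,T0}  orig:{A,C,S}
  T[1,1] 'a' = {A,C,S,T0}  orig:{A,C,S}
  T[2,2] 'b' = {T1}  orig:{}
  T[0,1] 'aa' = {A,B,S}
  T[1,2] 'ab' = {A,S}
  T[0,2] 'aab' = {A,B,S}

Original NTs in T[0,2] deriving "aab": ["A", "B", "S"]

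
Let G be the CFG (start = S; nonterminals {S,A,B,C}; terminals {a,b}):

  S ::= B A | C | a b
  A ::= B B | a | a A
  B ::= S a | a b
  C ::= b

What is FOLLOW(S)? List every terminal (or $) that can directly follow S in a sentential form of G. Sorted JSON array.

Compute FIRST by fixpoint:
iter 1:
  A via A→a: +{a}
  B via B→a b: +{a}
  C via C→b: +{b}
  S via S→B A: +{a}
  S via S→C: +{b}
  S: {a,b}  A: {a}  B: {a}  C: {b}
iter 2:
  B via B→S a: +{b}
  S: {a,b}  A: {a}  B: {a,b}  C: {b}
iter 3:
  A via A→B B: +{b}
  S: {a,b}  A: {a,b}  B: {a,b}  C: {b}
iter 4: (stable)
  S: {a,b}  A: {a,b}  B: {a,b}  C: {b}

FOLLOW iteration:
seed FOLLOW(S) with $
iter 1:
  A→B B: FOLLOW(B) ⊇ FIRST(B) = {a,b}; new: +{a,b}
  B→S a: FOLLOW(S) ⊇ FIRST(a) = {a}; new: +{a}
  S→B A: FOLLOW(A) ⊇ FOLLOW(S) ⊇ {$,a}; new: +{$,a}
  S→C: FOLLOW(C) ⊇ FOLLOW(S) ⊇ {$,a}; new: +{$,a}
  FOLLOW(S)={$,a}  FOLLOW(A)={$,a}  FOLLOW(B)={a,b}  FOLLOW(C)={$,a}
iter 2:
  A→B B: FOLLOW(B) ⊇ FOLLOW(A) ⊇ {$,a}; new: +{$}
  FOLLOW(S)={$,a}  FOLLOW(A)={$,a}  FOLLOW(B)={$,a,b}  FOLLOW(C)={$,a}
iter 3: (stable)
  FOLLOW(S)={$,a}  FOLLOW(A)={$,a}  FOLLOW(B)={$,a,b}  FOLLOW(C)={$,a}

FOLLOW(S) = ["$", "a"]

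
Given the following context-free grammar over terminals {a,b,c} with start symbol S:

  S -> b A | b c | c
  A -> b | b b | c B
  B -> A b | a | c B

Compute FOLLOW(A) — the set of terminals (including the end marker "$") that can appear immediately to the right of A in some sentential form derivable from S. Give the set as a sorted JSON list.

FIRST iteration:
round 1:
  A via A→b: +{b}
  A via A→c B: +{c}
  B via B→A b: +{b,c}
  B via B→a: +{a}
  S via S→b A: +{b}
  S via S→c: +{c}
  FIRST[S]={b,c}  FIRST[A]={b,c}  FIRST[B]={a,b,c}
round 2: (no change)
  FIRST[S]={b,c}  FIRST[A]={b,c}  FIRST[B]={a,b,c}

FOLLOW sets:
initialize: $ ∈ FOLLOW(S)
iter 1:
  B→A b: FOLLOW(A) ⊇ FIRST(b) = {b}; new: +{b}
  S→b A: FOLLOW(A) ⊇ FOLLOW(S) ⊇ {$}; new: +{$}
  S: {$}  A: {$,b}  B: {}
iter 2:
  A→c B: FOLLOW(B) ⊇ FOLLOW(A) ⊇ {$,b}; new: +{$,b}
  S: {$}  A: {$,b}  B: {$,b}
iter 3: — fixpoint
  S: {$}  A: {$,b}  B: {$,b}

FOLLOW(A) = ["$", "b"]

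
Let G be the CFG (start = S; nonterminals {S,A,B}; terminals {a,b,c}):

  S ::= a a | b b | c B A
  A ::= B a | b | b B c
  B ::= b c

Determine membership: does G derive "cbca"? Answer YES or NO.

Convert to CNF:
  S -> T0 T0 | T1 T1 | T2 X4
  A -> B T0 | T1 X3 | b
  B -> T1 T2
  T0 -> a
  T1 -> b
  T2 -> c
  X3 -> B T2
  X4 -> B A

Fill CYK table bottom-up:
  cell(0,0) c: {T2}  orig:{}
  cell(1,1) b: {A,T1}  orig:{A}
  cell(2,2) c: {T2}  orig:{}
  cell(3,3) a: {T0}  orig:{}
  cell(0,1) cb: ∅
  cell(1,2) bc: {B}
  cell(2,3) ca: ∅
  cell(0,2) cbc: ∅
  cell(1,3) bca: {A}
  cell(0,3) cbca: ∅

S ∉ T[0,3] ⇒ NO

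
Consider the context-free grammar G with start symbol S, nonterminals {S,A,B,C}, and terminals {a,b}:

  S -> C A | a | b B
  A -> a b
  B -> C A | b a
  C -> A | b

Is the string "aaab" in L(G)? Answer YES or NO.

Convert to CNF:
  S -> C A | T1 B | a
  A -> T0 T1
  B -> C A | T1 T0
  C -> T0 T1 | b
  T0 -> a
  T1 -> b

CYK fill:
  cell(0,0) a: {S,T0}  orig:{S}
  cell(1,1) a: {S,T0}  orig:{S}
  cell(2,2) a: {S,T0}  orig:{S}
  cell(3,3) b: {C,T1}  orig:{C}
  cell(0,1) aa: ∅
  cell(1,2) aa: ∅
  cell(2,3) ab: {A,C}
  cell(0,2) aaa: ∅
  cell(1,3) aab: ∅
  cell(0,3) aaab: ∅

S ∉ T[0,3] ⇒ NO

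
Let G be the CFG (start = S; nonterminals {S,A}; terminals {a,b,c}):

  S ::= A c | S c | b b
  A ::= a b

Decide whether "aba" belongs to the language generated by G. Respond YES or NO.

Convert to CNF:
  S -> A T2 | S T2 | T1 T1
  A -> T0 T1
  T0 -> a
  T1 -> b
  T2 -> c

Fill CYK table bottom-up:
  cell(0,0) a: {T0}  orig:{}
  cell(1,1) b: {T1}  orig:{}
  cell(2,2) a: {T0}  orig:{}
  cell(0,1) ab: {A}
  cell(1,2) ba: ∅
  cell(0,2) aba: ∅

S ∉ T[0,2] ⇒ NO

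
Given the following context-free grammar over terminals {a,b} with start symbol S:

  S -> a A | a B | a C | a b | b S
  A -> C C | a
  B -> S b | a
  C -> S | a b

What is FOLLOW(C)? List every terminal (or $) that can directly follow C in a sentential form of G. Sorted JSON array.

Compute FIRST by fixpoint:
round 1:
  A via A→a: +{a}
  B via B→a: +{a}
  C via C→a b: +{a}
  S via S→a A: +{a}
  S via S→b S: +{b}
  S: {a,b}  A: {a}  B: {a}  C: {a}
round 2:
  B via B→S b: +{b}
  C via C→S: +{b}
  S: {a,b}  A: {a}  B: {a,b}  C: {a,b}
round 3:
  A via A→C C: +{b}
  S: {a,b}  A: {a,b}  B: {a,b}  C: {a,b}
round 4: (no change)
  S: {a,b}  A: {a,b}  B: {a,b}  C: {a,b}

FOLLOW sets:
initialize: $ ∈ FOLLOW(S)
iter 1:
  A→C C: FOLLOW(C) ⊇ FIRST(C) = {a,b}; new: +{a,b}
  B→S b: FOLLOW(S) ⊇ FIRST(b) = {b}; new: +{b}
  C→S: FOLLOW(S) ⊇ FOLLOW(C) ⊇ {a,b}; new: +{a}
  S→a A: FOLLOW(A) ⊇ FOLLOW(S) ⊇ {$,a,b}; new: +{$,a,b}
  S→a B: FOLLOW(B) ⊇ FOLLOW(S) ⊇ {$,a,b}; new: +{$,a,b}
  S→a C: FOLLOW(C) ⊇ FOLLOW(S) ⊇ {$,a,b}; new: +{$}
  FOLLOW[S]={$,a,b}  FOLLOW[A]={$,a,b}  FOLLOW[B]={$,a,b}  FOLLOW[C]={$,a,b}
iter 2: done
  FOLLOW[S]={$,a,b}  FOLLOW[A]={$,a,b}  FOLLOW[B]={$,a,b}  FOLLOW[C]={$,a,b}

FOLLOW(C) = ["$", "a", "b"]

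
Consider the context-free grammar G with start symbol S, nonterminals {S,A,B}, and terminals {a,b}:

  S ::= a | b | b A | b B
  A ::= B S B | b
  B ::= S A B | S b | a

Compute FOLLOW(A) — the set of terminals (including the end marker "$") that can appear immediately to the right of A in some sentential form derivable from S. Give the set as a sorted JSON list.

FIRST sets, iterate to fixpoint:
round 1:
  A via A→b: +{b}
  B via B→a: +{a}
  S via S→a: +{a}
  S via S→b: +{b}
  FIRST(S)={a,b}  FIRST(A)={b}  FIRST(B)={a}
round 2:
  A via A→B S B: +{a}
  B via B→S A B: +{b}
  FIRST(S)={a,b}  FIRST(A)={a,b}  FIRST(B)={a,b}
round 3: — fixpoint
  FIRST(S)={a,b}  FIRST(A)={a,b}  FIRST(B)={a,b}

Compute FOLLOW by fixpoint:
FOLLOW(S) := {$}
iter 1:
  A→B S B: FOLLOW(B) ⊇ FIRST(S) = {a,b}; new: +{a,b}
  A→B S B: FOLLOW(S) ⊇ FIRST(B) = {a,b}; new: +{a,b}
  B→S A B: FOLLOW(A) ⊇ FIRST(B) = {a,b}; new: +{a,b}
  S→b A: FOLLOW(A) ⊇ FOLLOW(S) ⊇ {$,a,b}; new: +{$}
  S→b B: FOLLOW(B) ⊇ FOLLOW(S) ⊇ {$,a,b}; new: +{$}
  S: {$,a,b}  A: {$,a,b}  B: {$,a,b}
iter 2: done
  S: {$,a,b}  A: {$,a,b}  B: {$,a,b}

FOLLOW(A) = ["$", "a", "b"]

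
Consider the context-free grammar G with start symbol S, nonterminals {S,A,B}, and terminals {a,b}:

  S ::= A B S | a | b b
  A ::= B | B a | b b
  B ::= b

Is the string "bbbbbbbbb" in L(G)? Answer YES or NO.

CNF form of G:
  S -> A X2 | T1 T1 | a
  A -> B T0 | T1 T1 | b
  B -> b
  T0 -> a
  T1 -> b
  X2 -> B S

CYK table (by increasing span):
  T[0,0] 'b' = {A,B,T1}  orig:{A,B}
  T[1,1] 'b' = {A,B,T1}  orig:{A,B}
  T[2,2] 'b' = {A,B,T1}  orig:{A,B}
  T[3,3] 'b' = {A,B,T1}  orig:{A,B}
  T[4,4] 'b' = {A,B,T1}  orig:{A,B}
  T[5,5] 'b' = {A,B,T1}  orig:{A,B}
  T[6,6] 'b' = {A,B,T1}  orig:{A,B}
  T[7,7] 'b' = {A,B,T1}  orig:{A,B}
  T[8,8] 'b' = {A,B,T1}  orig:{A,B}
  T[0,1] 'bb' = {A,S}
  T[1,2] 'bb' = {A,S}
  T[2,3] 'bb' = {A,S}
  T[3,4] 'bb' = {A,S}
  T[4,5] 'bb' = {A,S}
  T[5,6] 'bb' = {A,S}
  T[6,7] 'bb' = {A,S}
  T[7,8] 'bb' = {A,S}
  T[0,2] 'bbb' = {X2}  orig:{}
  T[1,3] 'bbb' = {X2}  orig:{}
  T[2,4] 'bbb' = {X2}  orig:{}
  T[3,5] 'bbb' = {X2}  orig:{}
  T[4,6] 'bbb' = {X2}  orig:{}
  T[5,7] 'bbb' = {X2}  orig:{}
  T[6,8] 'bbb' = {X2}  orig:{}
  T[0,3] 'bbbb' = {S}
  T[1,4] 'bbbb' = {S}
  T[2,5] 'bbbb' = {S}
  T[3,6] 'bbbb' = {S}
  T[4,7] 'bbbb' = {S}
  T[5,8] 'bbbb' = {S}
  T[0,4] 'bbbbb' = {S,X2}  orig:{S}
  T[1,5] 'bbbbb' = {S,X2}  orig:{S}
  T[2,6] 'bbbbb' = {S,X2}  orig:{S}
  T[3,7] 'bbbbb' = {S,X2}  orig:{S}
  T[4,8] 'bbbbb' = {S,X2}  orig:{S}
  T[0,5] 'bbbbbb' = {S,X2}  orig:{S}
  T[1,6] 'bbbbbb' = {S,X2}  orig:{S}
  T[2,7] 'bbbbbb' = {S,X2}  orig:{S}
  T[3,8] 'bbbbbb' = {S,X2}  orig:{S}
  T[0,6] 'bbbbbbb' = {S,X2}  orig:{S}
  T[1,7] 'bbbbbbb' = {S,X2}  orig:{S}
  T[2,8] 'bbbbbbb' = {S,X2}  orig:{S}
  T[0,7] 'bbbbbbbb' = {S,X2}  orig:{S}
  T[1,8] 'bbbbbbbb' = {S,X2}  orig:{S}
  T[0,8] 'bbbbbbbbb' = {S,X2}  orig:{S}

S ∈ T[0,8] ⇒ YES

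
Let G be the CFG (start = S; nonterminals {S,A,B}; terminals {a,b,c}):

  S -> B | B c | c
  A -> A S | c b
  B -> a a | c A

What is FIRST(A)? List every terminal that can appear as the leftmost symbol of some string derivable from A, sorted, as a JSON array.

FIRST iteration:
[1]
  A via A→c b: +{c}
  B via B→a a: +{a}
  B via B→c A: +{c}
  S via S→B: +{a,c}
  S: {a,c}  A: {c}  B: {a,c}
[2] (stable)
  S: {a,c}  A: {c}  B: {a,c}

FIRST(A) = ["c"]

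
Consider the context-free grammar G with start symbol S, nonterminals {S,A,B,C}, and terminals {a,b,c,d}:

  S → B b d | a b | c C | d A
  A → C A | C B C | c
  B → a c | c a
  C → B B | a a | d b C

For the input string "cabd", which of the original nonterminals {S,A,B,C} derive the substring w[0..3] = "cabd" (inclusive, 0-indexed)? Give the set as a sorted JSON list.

Convert to CNF:
  S -> B X6 | T0 T3 | T1 C | T2 A
  A -> C A | C X4 | c
  B -> T0 T1 | T1 T0
  C -> B B | T0 T0 | T2 X5
  T0 -> a
  T1 -> c
  T2 -> d
  T3 -> b
  X4 -> B C
  X5 -> T3 C
  X6 -> T3 T2

Fill CYK table bottom-up, restricted to cells inside w[0..3]:
  T[0,0] 'c' = {A,T1}  orig:{A}
  T[1,1] 'a' = {T0}  orig:{}
  T[2,2] 'b' = {T3}  orig:{}
  T[3,3] 'd' = {T2}  orig:{}
  T[0,1] 'ca' = {B}
  T[1,2] 'ab' = {S}
  T[2,3] 'bd' = {X6}  orig:{}
  T[0,2] 'cab' = ∅
  T[1,3] 'abd' = ∅
  T[0,3] 'cabd' = {S}

Original NTs in T[0,3] deriving "cabd": ["S"]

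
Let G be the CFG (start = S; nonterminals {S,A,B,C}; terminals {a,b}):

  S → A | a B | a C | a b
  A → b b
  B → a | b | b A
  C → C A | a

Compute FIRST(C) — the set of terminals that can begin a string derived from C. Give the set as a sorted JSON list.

FIRST sets, iterate to fixpoint:
round 1:
  A via A→b b: +{b}
  B via B→a: +{a}
  B via B→b: +{b}
  C via C→a: +{a}
  S via S→A: +{b}
  S via S→a B: +{a}
  FIRST(S)={a,b}  FIRST(A)={b}  FIRST(B)={a,b}  FIRST(C)={a}
round 2: — fixpoint
  FIRST(S)={a,b}  FIRST(A)={b}  FIRST(B)={a,b}  FIRST(C)={a}

FIRST(C) = ["a"]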